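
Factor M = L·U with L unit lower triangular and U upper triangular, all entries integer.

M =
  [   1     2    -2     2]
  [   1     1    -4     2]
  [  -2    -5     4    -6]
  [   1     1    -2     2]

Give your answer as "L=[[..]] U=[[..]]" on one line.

L=[[1,0,0,0],[1,1,0,0],[-2,1,1,0],[1,1,1,1]] U=[[1,2,-2,2],[0,-1,-2,0],[0,0,2,-2],[0,0,0,2]]

  r1 -= 1·r0 → [0,-1,-2,0]
  r2 -= -2·r0 → [0,-1,0,-2]
  r3 -= 1·r0 → [0,-1,0,0]
  r2 -= 1·r1 → [0,0,2,-2]
  r3 -= 1·r1 → [0,0,2,0]
  r3 -= 1·r2 → [0,0,0,2]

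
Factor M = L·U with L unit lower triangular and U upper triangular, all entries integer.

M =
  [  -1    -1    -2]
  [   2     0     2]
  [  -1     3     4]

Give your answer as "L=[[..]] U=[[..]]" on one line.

L=[[1,0,0],[-2,1,0],[1,-2,1]] U=[[-1,-1,-2],[0,-2,-2],[0,0,2]]

  row1 -= -2·row0 → [0,-2,-2]
  row2 -= 1·row0 → [0,4,6]
  row2 -= -2·row1 → [0,0,2]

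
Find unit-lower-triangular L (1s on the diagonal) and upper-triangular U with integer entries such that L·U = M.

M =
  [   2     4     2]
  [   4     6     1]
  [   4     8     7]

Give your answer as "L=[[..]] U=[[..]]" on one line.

L=[[1,0,0],[2,1,0],[2,0,1]] U=[[2,4,2],[0,-2,-3],[0,0,3]]

  R1 -= 2·R0 → [0,-2,-3]
  R2 -= 2·R0 → [0,0,3]
  R2 -= 0·R1 → [0,0,3]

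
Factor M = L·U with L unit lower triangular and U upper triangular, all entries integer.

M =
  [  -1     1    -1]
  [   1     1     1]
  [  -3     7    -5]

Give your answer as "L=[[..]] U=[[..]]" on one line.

L=[[1,0,0],[-1,1,0],[3,2,1]] U=[[-1,1,-1],[0,2,0],[0,0,-2]]

  r1 -= -1·r0 → [0,2,0]
  r2 -= 3·r0 → [0,4,-2]
  r2 -= 2·r1 → [0,0,-2]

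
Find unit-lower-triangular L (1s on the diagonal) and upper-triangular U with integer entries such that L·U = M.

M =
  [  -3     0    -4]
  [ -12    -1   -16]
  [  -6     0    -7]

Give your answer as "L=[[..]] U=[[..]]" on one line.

  r1 -= 4·r0 → [0,-1,0]
  r2 -= 2·r0 → [0,0,1]
  r2 -= 0·r1 → [0,0,1]

L=[[1,0,0],[4,1,0],[2,0,1]] U=[[-3,0,-4],[0,-1,0],[0,0,1]]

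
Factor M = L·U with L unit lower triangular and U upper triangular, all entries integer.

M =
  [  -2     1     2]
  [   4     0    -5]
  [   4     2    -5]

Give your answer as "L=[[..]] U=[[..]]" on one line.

L=[[1,0,0],[-2,1,0],[-2,2,1]] U=[[-2,1,2],[0,2,-1],[0,0,1]]

  R1 -= -2·R0 → [0,2,-1]
  R2 -= -2·R0 → [0,4,-1]
  R2 -= 2·R1 → [0,0,1]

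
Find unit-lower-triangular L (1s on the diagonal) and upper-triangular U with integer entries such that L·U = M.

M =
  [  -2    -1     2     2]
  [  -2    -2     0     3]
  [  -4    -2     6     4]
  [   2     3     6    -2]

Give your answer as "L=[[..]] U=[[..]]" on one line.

L=[[1,0,0,0],[1,1,0,0],[2,0,1,0],[-1,-2,2,1]] U=[[-2,-1,2,2],[0,-1,-2,1],[0,0,2,0],[0,0,0,2]]

  R1 -= 1·R0 → [0,-1,-2,1]
  R2 -= 2·R0 → [0,0,2,0]
  R3 -= -1·R0 → [0,2,8,0]
  R2 -= 0·R1 → [0,0,2,0]
  R3 -= -2·R1 → [0,0,4,2]
  R3 -= 2·R2 → [0,0,0,2]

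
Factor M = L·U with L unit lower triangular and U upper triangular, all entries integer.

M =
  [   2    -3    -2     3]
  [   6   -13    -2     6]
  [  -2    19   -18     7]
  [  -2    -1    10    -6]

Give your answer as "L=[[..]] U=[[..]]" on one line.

L=[[1,0,0,0],[3,1,0,0],[-1,-4,1,0],[-1,1,-1,1]] U=[[2,-3,-2,3],[0,-4,4,-3],[0,0,-4,-2],[0,0,0,-2]]

  R1 -= 3·R0 → [0,-4,4,-3]
  R2 -= -1·R0 → [0,16,-20,10]
  R3 -= -1·R0 → [0,-4,8,-3]
  R2 -= -4·R1 → [0,0,-4,-2]
  R3 -= 1·R1 → [0,0,4,0]
  R3 -= -1·R2 → [0,0,0,-2]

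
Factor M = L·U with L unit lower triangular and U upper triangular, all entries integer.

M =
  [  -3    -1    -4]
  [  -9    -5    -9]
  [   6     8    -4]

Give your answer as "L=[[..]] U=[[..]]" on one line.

  r1 -= 3·r0 → [0,-2,3]
  r2 -= -2·r0 → [0,6,-12]
  r2 -= -3·r1 → [0,0,-3]

L=[[1,0,0],[3,1,0],[-2,-3,1]] U=[[-3,-1,-4],[0,-2,3],[0,0,-3]]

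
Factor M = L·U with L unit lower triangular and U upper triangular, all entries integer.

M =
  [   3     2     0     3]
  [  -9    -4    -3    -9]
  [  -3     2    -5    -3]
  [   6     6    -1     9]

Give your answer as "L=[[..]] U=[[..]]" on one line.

  row1 -= -3·row0 → [0,2,-3,0]
  row2 -= -1·row0 → [0,4,-5,0]
  row3 -= 2·row0 → [0,2,-1,3]
  row2 -= 2·row1 → [0,0,1,0]
  row3 -= 1·row1 → [0,0,2,3]
  row3 -= 2·row2 → [0,0,0,3]

L=[[1,0,0,0],[-3,1,0,0],[-1,2,1,0],[2,1,2,1]] U=[[3,2,0,3],[0,2,-3,0],[0,0,1,0],[0,0,0,3]]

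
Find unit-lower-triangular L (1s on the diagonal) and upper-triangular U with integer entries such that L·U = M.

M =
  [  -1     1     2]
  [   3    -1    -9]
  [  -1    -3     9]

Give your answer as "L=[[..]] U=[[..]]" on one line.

L=[[1,0,0],[-3,1,0],[1,-2,1]] U=[[-1,1,2],[0,2,-3],[0,0,1]]

  row1 -= -3·row0 → [0,2,-3]
  row2 -= 1·row0 → [0,-4,7]
  row2 -= -2·row1 → [0,0,1]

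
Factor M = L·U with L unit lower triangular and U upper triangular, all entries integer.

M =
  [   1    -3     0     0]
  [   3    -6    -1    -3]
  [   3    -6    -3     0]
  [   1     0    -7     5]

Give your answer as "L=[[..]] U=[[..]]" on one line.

  R1 -= 3·R0 → [0,3,-1,-3]
  R2 -= 3·R0 → [0,3,-3,0]
  R3 -= 1·R0 → [0,3,-7,5]
  R2 -= 1·R1 → [0,0,-2,3]
  R3 -= 1·R1 → [0,0,-6,8]
  R3 -= 3·R2 → [0,0,0,-1]

L=[[1,0,0,0],[3,1,0,0],[3,1,1,0],[1,1,3,1]] U=[[1,-3,0,0],[0,3,-1,-3],[0,0,-2,3],[0,0,0,-1]]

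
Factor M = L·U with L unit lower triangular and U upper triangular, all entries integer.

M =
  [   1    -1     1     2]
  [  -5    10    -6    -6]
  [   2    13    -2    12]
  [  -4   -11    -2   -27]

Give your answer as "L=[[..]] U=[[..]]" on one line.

L=[[1,0,0,0],[-5,1,0,0],[2,3,1,0],[-4,-3,1,1]] U=[[1,-1,1,2],[0,5,-1,4],[0,0,-1,-4],[0,0,0,-3]]

  R1 -= -5·R0 → [0,5,-1,4]
  R2 -= 2·R0 → [0,15,-4,8]
  R3 -= -4·R0 → [0,-15,2,-19]
  R2 -= 3·R1 → [0,0,-1,-4]
  R3 -= -3·R1 → [0,0,-1,-7]
  R3 -= 1·R2 → [0,0,0,-3]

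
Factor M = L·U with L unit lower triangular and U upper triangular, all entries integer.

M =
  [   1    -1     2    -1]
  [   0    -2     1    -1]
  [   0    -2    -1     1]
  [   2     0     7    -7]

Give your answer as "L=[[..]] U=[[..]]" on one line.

L=[[1,0,0,0],[0,1,0,0],[0,1,1,0],[2,-1,-2,1]] U=[[1,-1,2,-1],[0,-2,1,-1],[0,0,-2,2],[0,0,0,-2]]

  row1 -= 0·row0 → [0,-2,1,-1]
  row2 -= 0·row0 → [0,-2,-1,1]
  row3 -= 2·row0 → [0,2,3,-5]
  row2 -= 1·row1 → [0,0,-2,2]
  row3 -= -1·row1 → [0,0,4,-6]
  row3 -= -2·row2 → [0,0,0,-2]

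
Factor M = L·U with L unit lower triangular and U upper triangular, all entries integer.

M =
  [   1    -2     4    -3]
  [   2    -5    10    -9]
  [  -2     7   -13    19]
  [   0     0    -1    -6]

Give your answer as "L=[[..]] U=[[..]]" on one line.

L=[[1,0,0,0],[2,1,0,0],[-2,-3,1,0],[0,0,-1,1]] U=[[1,-2,4,-3],[0,-1,2,-3],[0,0,1,4],[0,0,0,-2]]

  r1 -= 2·r0 → [0,-1,2,-3]
  r2 -= -2·r0 → [0,3,-5,13]
  r3 -= 0·r0 → [0,0,-1,-6]
  r2 -= -3·r1 → [0,0,1,4]
  r3 -= 0·r1 → [0,0,-1,-6]
  r3 -= -1·r2 → [0,0,0,-2]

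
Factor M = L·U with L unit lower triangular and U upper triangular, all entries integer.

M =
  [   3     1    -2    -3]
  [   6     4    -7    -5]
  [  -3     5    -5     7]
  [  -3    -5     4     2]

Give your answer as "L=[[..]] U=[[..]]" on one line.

  R1 -= 2·R0 → [0,2,-3,1]
  R2 -= -1·R0 → [0,6,-7,4]
  R3 -= -1·R0 → [0,-4,2,-1]
  R2 -= 3·R1 → [0,0,2,1]
  R3 -= -2·R1 → [0,0,-4,1]
  R3 -= -2·R2 → [0,0,0,3]

L=[[1,0,0,0],[2,1,0,0],[-1,3,1,0],[-1,-2,-2,1]] U=[[3,1,-2,-3],[0,2,-3,1],[0,0,2,1],[0,0,0,3]]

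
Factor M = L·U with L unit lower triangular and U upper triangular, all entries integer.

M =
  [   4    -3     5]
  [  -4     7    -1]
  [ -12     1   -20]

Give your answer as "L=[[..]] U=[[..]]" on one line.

L=[[1,0,0],[-1,1,0],[-3,-2,1]] U=[[4,-3,5],[0,4,4],[0,0,3]]

  row1 -= -1·row0 → [0,4,4]
  row2 -= -3·row0 → [0,-8,-5]
  row2 -= -2·row1 → [0,0,3]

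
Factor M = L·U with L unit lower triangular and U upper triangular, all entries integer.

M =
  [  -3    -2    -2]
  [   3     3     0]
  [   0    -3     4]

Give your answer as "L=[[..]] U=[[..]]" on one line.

  r1 -= -1·r0 → [0,1,-2]
  r2 -= 0·r0 → [0,-3,4]
  r2 -= -3·r1 → [0,0,-2]

L=[[1,0,0],[-1,1,0],[0,-3,1]] U=[[-3,-2,-2],[0,1,-2],[0,0,-2]]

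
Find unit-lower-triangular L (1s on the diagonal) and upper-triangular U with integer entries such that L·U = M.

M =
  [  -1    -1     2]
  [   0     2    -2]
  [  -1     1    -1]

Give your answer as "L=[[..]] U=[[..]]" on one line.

  R1 -= 0·R0 → [0,2,-2]
  R2 -= 1·R0 → [0,2,-3]
  R2 -= 1·R1 → [0,0,-1]

L=[[1,0,0],[0,1,0],[1,1,1]] U=[[-1,-1,2],[0,2,-2],[0,0,-1]]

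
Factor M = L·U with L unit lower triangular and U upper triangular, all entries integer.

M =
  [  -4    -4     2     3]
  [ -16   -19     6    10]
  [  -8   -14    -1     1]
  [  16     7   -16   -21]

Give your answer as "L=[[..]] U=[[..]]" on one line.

L=[[1,0,0,0],[4,1,0,0],[2,2,1,0],[-4,3,2,1]] U=[[-4,-4,2,3],[0,-3,-2,-2],[0,0,-1,-1],[0,0,0,-1]]

  R1 -= 4·R0 → [0,-3,-2,-2]
  R2 -= 2·R0 → [0,-6,-5,-5]
  R3 -= -4·R0 → [0,-9,-8,-9]
  R2 -= 2·R1 → [0,0,-1,-1]
  R3 -= 3·R1 → [0,0,-2,-3]
  R3 -= 2·R2 → [0,0,0,-1]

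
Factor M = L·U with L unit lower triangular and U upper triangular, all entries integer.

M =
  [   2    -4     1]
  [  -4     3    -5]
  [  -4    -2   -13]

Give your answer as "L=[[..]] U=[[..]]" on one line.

  r1 -= -2·r0 → [0,-5,-3]
  r2 -= -2·r0 → [0,-10,-11]
  r2 -= 2·r1 → [0,0,-5]

L=[[1,0,0],[-2,1,0],[-2,2,1]] U=[[2,-4,1],[0,-5,-3],[0,0,-5]]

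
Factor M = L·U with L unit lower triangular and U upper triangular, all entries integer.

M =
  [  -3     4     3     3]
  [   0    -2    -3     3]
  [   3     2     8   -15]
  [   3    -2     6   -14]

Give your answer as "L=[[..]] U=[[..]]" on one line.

  row1 -= 0·row0 → [0,-2,-3,3]
  row2 -= -1·row0 → [0,6,11,-12]
  row3 -= -1·row0 → [0,2,9,-11]
  row2 -= -3·row1 → [0,0,2,-3]
  row3 -= -1·row1 → [0,0,6,-8]
  row3 -= 3·row2 → [0,0,0,1]

L=[[1,0,0,0],[0,1,0,0],[-1,-3,1,0],[-1,-1,3,1]] U=[[-3,4,3,3],[0,-2,-3,3],[0,0,2,-3],[0,0,0,1]]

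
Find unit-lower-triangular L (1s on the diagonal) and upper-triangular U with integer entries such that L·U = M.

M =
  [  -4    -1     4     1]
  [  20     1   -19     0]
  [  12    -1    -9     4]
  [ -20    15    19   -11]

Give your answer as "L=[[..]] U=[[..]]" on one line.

  r1 -= -5·r0 → [0,-4,1,5]
  r2 -= -3·r0 → [0,-4,3,7]
  r3 -= 5·r0 → [0,20,-1,-16]
  r2 -= 1·r1 → [0,0,2,2]
  r3 -= -5·r1 → [0,0,4,9]
  r3 -= 2·r2 → [0,0,0,5]

L=[[1,0,0,0],[-5,1,0,0],[-3,1,1,0],[5,-5,2,1]] U=[[-4,-1,4,1],[0,-4,1,5],[0,0,2,2],[0,0,0,5]]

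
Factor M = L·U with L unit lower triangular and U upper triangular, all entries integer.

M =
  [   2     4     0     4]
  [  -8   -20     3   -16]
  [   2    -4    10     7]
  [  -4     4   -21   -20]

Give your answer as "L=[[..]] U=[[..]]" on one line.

  r1 -= -4·r0 → [0,-4,3,0]
  r2 -= 1·r0 → [0,-8,10,3]
  r3 -= -2·r0 → [0,12,-21,-12]
  r2 -= 2·r1 → [0,0,4,3]
  r3 -= -3·r1 → [0,0,-12,-12]
  r3 -= -3·r2 → [0,0,0,-3]

L=[[1,0,0,0],[-4,1,0,0],[1,2,1,0],[-2,-3,-3,1]] U=[[2,4,0,4],[0,-4,3,0],[0,0,4,3],[0,0,0,-3]]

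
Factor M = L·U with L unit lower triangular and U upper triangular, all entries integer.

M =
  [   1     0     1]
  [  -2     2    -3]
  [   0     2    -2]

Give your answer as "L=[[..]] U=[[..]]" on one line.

  R1 -= -2·R0 → [0,2,-1]
  R2 -= 0·R0 → [0,2,-2]
  R2 -= 1·R1 → [0,0,-1]

L=[[1,0,0],[-2,1,0],[0,1,1]] U=[[1,0,1],[0,2,-1],[0,0,-1]]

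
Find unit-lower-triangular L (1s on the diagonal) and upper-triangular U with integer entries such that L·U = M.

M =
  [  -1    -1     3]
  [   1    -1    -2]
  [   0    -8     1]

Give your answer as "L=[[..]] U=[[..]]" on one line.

L=[[1,0,0],[-1,1,0],[0,4,1]] U=[[-1,-1,3],[0,-2,1],[0,0,-3]]

  r1 -= -1·r0 → [0,-2,1]
  r2 -= 0·r0 → [0,-8,1]
  r2 -= 4·r1 → [0,0,-3]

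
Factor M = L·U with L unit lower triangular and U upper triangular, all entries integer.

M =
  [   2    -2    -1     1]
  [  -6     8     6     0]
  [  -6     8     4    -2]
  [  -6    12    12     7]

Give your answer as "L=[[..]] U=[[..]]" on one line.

  R1 -= -3·R0 → [0,2,3,3]
  R2 -= -3·R0 → [0,2,1,1]
  R3 -= -3·R0 → [0,6,9,10]
  R2 -= 1·R1 → [0,0,-2,-2]
  R3 -= 3·R1 → [0,0,0,1]
  R3 -= 0·R2 → [0,0,0,1]

L=[[1,0,0,0],[-3,1,0,0],[-3,1,1,0],[-3,3,0,1]] U=[[2,-2,-1,1],[0,2,3,3],[0,0,-2,-2],[0,0,0,1]]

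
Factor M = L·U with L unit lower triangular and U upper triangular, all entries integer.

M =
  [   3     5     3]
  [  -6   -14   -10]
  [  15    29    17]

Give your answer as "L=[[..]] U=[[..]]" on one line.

L=[[1,0,0],[-2,1,0],[5,-1,1]] U=[[3,5,3],[0,-4,-4],[0,0,-2]]

  R1 -= -2·R0 → [0,-4,-4]
  R2 -= 5·R0 → [0,4,2]
  R2 -= -1·R1 → [0,0,-2]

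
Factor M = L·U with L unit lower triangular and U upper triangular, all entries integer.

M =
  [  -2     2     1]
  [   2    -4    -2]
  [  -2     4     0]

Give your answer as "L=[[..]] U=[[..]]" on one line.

  r1 -= -1·r0 → [0,-2,-1]
  r2 -= 1·r0 → [0,2,-1]
  r2 -= -1·r1 → [0,0,-2]

L=[[1,0,0],[-1,1,0],[1,-1,1]] U=[[-2,2,1],[0,-2,-1],[0,0,-2]]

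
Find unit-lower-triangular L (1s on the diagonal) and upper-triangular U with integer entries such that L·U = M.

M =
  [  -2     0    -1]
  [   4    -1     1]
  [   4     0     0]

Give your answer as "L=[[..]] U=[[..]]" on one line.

L=[[1,0,0],[-2,1,0],[-2,0,1]] U=[[-2,0,-1],[0,-1,-1],[0,0,-2]]

  row1 -= -2·row0 → [0,-1,-1]
  row2 -= -2·row0 → [0,0,-2]
  row2 -= 0·row1 → [0,0,-2]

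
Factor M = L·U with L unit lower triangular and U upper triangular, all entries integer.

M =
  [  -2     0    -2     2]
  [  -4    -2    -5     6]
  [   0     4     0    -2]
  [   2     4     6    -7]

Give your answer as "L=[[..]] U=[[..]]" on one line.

L=[[1,0,0,0],[2,1,0,0],[0,-2,1,0],[-1,-2,-1,1]] U=[[-2,0,-2,2],[0,-2,-1,2],[0,0,-2,2],[0,0,0,1]]

  row1 -= 2·row0 → [0,-2,-1,2]
  row2 -= 0·row0 → [0,4,0,-2]
  row3 -= -1·row0 → [0,4,4,-5]
  row2 -= -2·row1 → [0,0,-2,2]
  row3 -= -2·row1 → [0,0,2,-1]
  row3 -= -1·row2 → [0,0,0,1]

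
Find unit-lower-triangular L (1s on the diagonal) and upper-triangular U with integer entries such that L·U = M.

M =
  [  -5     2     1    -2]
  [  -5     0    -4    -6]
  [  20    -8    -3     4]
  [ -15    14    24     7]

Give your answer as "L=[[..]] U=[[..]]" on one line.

L=[[1,0,0,0],[1,1,0,0],[-4,0,1,0],[3,-4,1,1]] U=[[-5,2,1,-2],[0,-2,-5,-4],[0,0,1,-4],[0,0,0,1]]

  row1 -= 1·row0 → [0,-2,-5,-4]
  row2 -= -4·row0 → [0,0,1,-4]
  row3 -= 3·row0 → [0,8,21,13]
  row2 -= 0·row1 → [0,0,1,-4]
  row3 -= -4·row1 → [0,0,1,-3]
  row3 -= 1·row2 → [0,0,0,1]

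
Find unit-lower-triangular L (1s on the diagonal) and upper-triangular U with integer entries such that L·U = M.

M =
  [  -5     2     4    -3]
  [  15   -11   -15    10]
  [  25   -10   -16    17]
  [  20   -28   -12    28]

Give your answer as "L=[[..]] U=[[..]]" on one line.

L=[[1,0,0,0],[-3,1,0,0],[-5,0,1,0],[-4,4,4,1]] U=[[-5,2,4,-3],[0,-5,-3,1],[0,0,4,2],[0,0,0,4]]

  R1 -= -3·R0 → [0,-5,-3,1]
  R2 -= -5·R0 → [0,0,4,2]
  R3 -= -4·R0 → [0,-20,4,16]
  R2 -= 0·R1 → [0,0,4,2]
  R3 -= 4·R1 → [0,0,16,12]
  R3 -= 4·R2 → [0,0,0,4]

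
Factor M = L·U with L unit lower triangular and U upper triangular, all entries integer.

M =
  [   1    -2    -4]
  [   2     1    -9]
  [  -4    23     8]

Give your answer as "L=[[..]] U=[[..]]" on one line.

  row1 -= 2·row0 → [0,5,-1]
  row2 -= -4·row0 → [0,15,-8]
  row2 -= 3·row1 → [0,0,-5]

L=[[1,0,0],[2,1,0],[-4,3,1]] U=[[1,-2,-4],[0,5,-1],[0,0,-5]]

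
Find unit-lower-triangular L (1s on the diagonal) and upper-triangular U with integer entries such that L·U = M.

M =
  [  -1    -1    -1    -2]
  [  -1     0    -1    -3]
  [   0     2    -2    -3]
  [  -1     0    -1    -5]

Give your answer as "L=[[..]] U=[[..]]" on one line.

  R1 -= 1·R0 → [0,1,0,-1]
  R2 -= 0·R0 → [0,2,-2,-3]
  R3 -= 1·R0 → [0,1,0,-3]
  R2 -= 2·R1 → [0,0,-2,-1]
  R3 -= 1·R1 → [0,0,0,-2]
  R3 -= 0·R2 → [0,0,0,-2]

L=[[1,0,0,0],[1,1,0,0],[0,2,1,0],[1,1,0,1]] U=[[-1,-1,-1,-2],[0,1,0,-1],[0,0,-2,-1],[0,0,0,-2]]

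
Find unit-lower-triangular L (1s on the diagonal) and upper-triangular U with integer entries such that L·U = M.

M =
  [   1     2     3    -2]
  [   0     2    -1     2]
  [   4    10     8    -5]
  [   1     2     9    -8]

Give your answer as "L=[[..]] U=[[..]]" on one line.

  R1 -= 0·R0 → [0,2,-1,2]
  R2 -= 4·R0 → [0,2,-4,3]
  R3 -= 1·R0 → [0,0,6,-6]
  R2 -= 1·R1 → [0,0,-3,1]
  R3 -= 0·R1 → [0,0,6,-6]
  R3 -= -2·R2 → [0,0,0,-4]

L=[[1,0,0,0],[0,1,0,0],[4,1,1,0],[1,0,-2,1]] U=[[1,2,3,-2],[0,2,-1,2],[0,0,-3,1],[0,0,0,-4]]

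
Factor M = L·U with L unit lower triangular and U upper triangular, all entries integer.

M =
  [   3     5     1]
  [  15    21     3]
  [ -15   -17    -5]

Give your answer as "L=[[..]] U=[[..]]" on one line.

  R1 -= 5·R0 → [0,-4,-2]
  R2 -= -5·R0 → [0,8,0]
  R2 -= -2·R1 → [0,0,-4]

L=[[1,0,0],[5,1,0],[-5,-2,1]] U=[[3,5,1],[0,-4,-2],[0,0,-4]]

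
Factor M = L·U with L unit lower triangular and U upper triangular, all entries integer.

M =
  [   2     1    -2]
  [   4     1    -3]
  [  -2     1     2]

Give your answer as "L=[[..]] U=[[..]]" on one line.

  row1 -= 2·row0 → [0,-1,1]
  row2 -= -1·row0 → [0,2,0]
  row2 -= -2·row1 → [0,0,2]

L=[[1,0,0],[2,1,0],[-1,-2,1]] U=[[2,1,-2],[0,-1,1],[0,0,2]]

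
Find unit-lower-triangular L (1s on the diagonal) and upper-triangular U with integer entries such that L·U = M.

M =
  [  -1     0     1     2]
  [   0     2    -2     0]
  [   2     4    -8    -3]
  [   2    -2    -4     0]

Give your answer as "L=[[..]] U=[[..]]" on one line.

L=[[1,0,0,0],[0,1,0,0],[-2,2,1,0],[-2,-1,2,1]] U=[[-1,0,1,2],[0,2,-2,0],[0,0,-2,1],[0,0,0,2]]

  r1 -= 0·r0 → [0,2,-2,0]
  r2 -= -2·r0 → [0,4,-6,1]
  r3 -= -2·r0 → [0,-2,-2,4]
  r2 -= 2·r1 → [0,0,-2,1]
  r3 -= -1·r1 → [0,0,-4,4]
  r3 -= 2·r2 → [0,0,0,2]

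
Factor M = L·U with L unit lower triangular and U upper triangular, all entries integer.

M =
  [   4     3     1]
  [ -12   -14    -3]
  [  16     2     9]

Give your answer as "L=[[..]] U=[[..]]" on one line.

L=[[1,0,0],[-3,1,0],[4,2,1]] U=[[4,3,1],[0,-5,0],[0,0,5]]

  row1 -= -3·row0 → [0,-5,0]
  row2 -= 4·row0 → [0,-10,5]
  row2 -= 2·row1 → [0,0,5]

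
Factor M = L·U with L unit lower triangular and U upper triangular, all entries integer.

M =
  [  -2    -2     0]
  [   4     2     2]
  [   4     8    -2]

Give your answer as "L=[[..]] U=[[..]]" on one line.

  r1 -= -2·r0 → [0,-2,2]
  r2 -= -2·r0 → [0,4,-2]
  r2 -= -2·r1 → [0,0,2]

L=[[1,0,0],[-2,1,0],[-2,-2,1]] U=[[-2,-2,0],[0,-2,2],[0,0,2]]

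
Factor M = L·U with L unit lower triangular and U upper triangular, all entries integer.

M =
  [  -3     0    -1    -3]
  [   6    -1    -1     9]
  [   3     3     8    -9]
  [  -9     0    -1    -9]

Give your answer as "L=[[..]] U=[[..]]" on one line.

L=[[1,0,0,0],[-2,1,0,0],[-1,-3,1,0],[3,0,-1,1]] U=[[-3,0,-1,-3],[0,-1,-3,3],[0,0,-2,-3],[0,0,0,-3]]

  r1 -= -2·r0 → [0,-1,-3,3]
  r2 -= -1·r0 → [0,3,7,-12]
  r3 -= 3·r0 → [0,0,2,0]
  r2 -= -3·r1 → [0,0,-2,-3]
  r3 -= 0·r1 → [0,0,2,0]
  r3 -= -1·r2 → [0,0,0,-3]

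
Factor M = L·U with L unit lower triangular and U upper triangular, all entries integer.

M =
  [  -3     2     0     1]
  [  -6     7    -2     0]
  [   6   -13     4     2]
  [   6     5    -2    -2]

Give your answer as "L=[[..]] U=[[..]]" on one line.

  R1 -= 2·R0 → [0,3,-2,-2]
  R2 -= -2·R0 → [0,-9,4,4]
  R3 -= -2·R0 → [0,9,-2,0]
  R2 -= -3·R1 → [0,0,-2,-2]
  R3 -= 3·R1 → [0,0,4,6]
  R3 -= -2·R2 → [0,0,0,2]

L=[[1,0,0,0],[2,1,0,0],[-2,-3,1,0],[-2,3,-2,1]] U=[[-3,2,0,1],[0,3,-2,-2],[0,0,-2,-2],[0,0,0,2]]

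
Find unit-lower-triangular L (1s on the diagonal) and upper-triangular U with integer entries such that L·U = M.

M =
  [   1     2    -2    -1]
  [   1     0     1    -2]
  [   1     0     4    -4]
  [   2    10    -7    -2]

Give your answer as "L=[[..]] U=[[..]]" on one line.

L=[[1,0,0,0],[1,1,0,0],[1,1,1,0],[2,-3,2,1]] U=[[1,2,-2,-1],[0,-2,3,-1],[0,0,3,-2],[0,0,0,1]]

  R1 -= 1·R0 → [0,-2,3,-1]
  R2 -= 1·R0 → [0,-2,6,-3]
  R3 -= 2·R0 → [0,6,-3,0]
  R2 -= 1·R1 → [0,0,3,-2]
  R3 -= -3·R1 → [0,0,6,-3]
  R3 -= 2·R2 → [0,0,0,1]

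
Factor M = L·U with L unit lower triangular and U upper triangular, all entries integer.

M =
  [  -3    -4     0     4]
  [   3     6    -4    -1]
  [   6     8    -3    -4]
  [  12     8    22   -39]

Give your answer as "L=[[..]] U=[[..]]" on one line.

L=[[1,0,0,0],[-1,1,0,0],[-2,0,1,0],[-4,-4,-2,1]] U=[[-3,-4,0,4],[0,2,-4,3],[0,0,-3,4],[0,0,0,-3]]

  R1 -= -1·R0 → [0,2,-4,3]
  R2 -= -2·R0 → [0,0,-3,4]
  R3 -= -4·R0 → [0,-8,22,-23]
  R2 -= 0·R1 → [0,0,-3,4]
  R3 -= -4·R1 → [0,0,6,-11]
  R3 -= -2·R2 → [0,0,0,-3]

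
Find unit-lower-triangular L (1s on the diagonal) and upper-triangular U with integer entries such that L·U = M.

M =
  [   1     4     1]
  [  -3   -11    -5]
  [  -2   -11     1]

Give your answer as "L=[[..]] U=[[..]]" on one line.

L=[[1,0,0],[-3,1,0],[-2,-3,1]] U=[[1,4,1],[0,1,-2],[0,0,-3]]

  row1 -= -3·row0 → [0,1,-2]
  row2 -= -2·row0 → [0,-3,3]
  row2 -= -3·row1 → [0,0,-3]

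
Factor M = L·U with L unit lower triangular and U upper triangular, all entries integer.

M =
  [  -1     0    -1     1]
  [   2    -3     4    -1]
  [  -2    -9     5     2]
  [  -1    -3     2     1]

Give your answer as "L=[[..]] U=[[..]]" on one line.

  r1 -= -2·r0 → [0,-3,2,1]
  r2 -= 2·r0 → [0,-9,7,0]
  r3 -= 1·r0 → [0,-3,3,0]
  r2 -= 3·r1 → [0,0,1,-3]
  r3 -= 1·r1 → [0,0,1,-1]
  r3 -= 1·r2 → [0,0,0,2]

L=[[1,0,0,0],[-2,1,0,0],[2,3,1,0],[1,1,1,1]] U=[[-1,0,-1,1],[0,-3,2,1],[0,0,1,-3],[0,0,0,2]]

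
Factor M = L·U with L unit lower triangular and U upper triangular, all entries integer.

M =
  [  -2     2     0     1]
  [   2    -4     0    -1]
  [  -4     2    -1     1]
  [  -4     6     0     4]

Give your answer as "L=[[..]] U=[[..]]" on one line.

  r1 -= -1·r0 → [0,-2,0,0]
  r2 -= 2·r0 → [0,-2,-1,-1]
  r3 -= 2·r0 → [0,2,0,2]
  r2 -= 1·r1 → [0,0,-1,-1]
  r3 -= -1·r1 → [0,0,0,2]
  r3 -= 0·r2 → [0,0,0,2]

L=[[1,0,0,0],[-1,1,0,0],[2,1,1,0],[2,-1,0,1]] U=[[-2,2,0,1],[0,-2,0,0],[0,0,-1,-1],[0,0,0,2]]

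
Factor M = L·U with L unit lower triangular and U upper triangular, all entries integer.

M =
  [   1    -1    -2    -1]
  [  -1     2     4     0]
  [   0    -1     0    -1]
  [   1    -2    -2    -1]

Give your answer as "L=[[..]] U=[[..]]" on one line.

L=[[1,0,0,0],[-1,1,0,0],[0,-1,1,0],[1,-1,1,1]] U=[[1,-1,-2,-1],[0,1,2,-1],[0,0,2,-2],[0,0,0,1]]

  r1 -= -1·r0 → [0,1,2,-1]
  r2 -= 0·r0 → [0,-1,0,-1]
  r3 -= 1·r0 → [0,-1,0,0]
  r2 -= -1·r1 → [0,0,2,-2]
  r3 -= -1·r1 → [0,0,2,-1]
  r3 -= 1·r2 → [0,0,0,1]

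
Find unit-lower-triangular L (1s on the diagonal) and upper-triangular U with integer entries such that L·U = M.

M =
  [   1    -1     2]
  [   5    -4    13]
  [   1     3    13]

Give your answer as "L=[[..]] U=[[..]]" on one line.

  R1 -= 5·R0 → [0,1,3]
  R2 -= 1·R0 → [0,4,11]
  R2 -= 4·R1 → [0,0,-1]

L=[[1,0,0],[5,1,0],[1,4,1]] U=[[1,-1,2],[0,1,3],[0,0,-1]]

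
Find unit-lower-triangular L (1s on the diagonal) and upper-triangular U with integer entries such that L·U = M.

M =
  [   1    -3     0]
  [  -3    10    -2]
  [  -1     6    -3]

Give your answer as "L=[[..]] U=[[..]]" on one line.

L=[[1,0,0],[-3,1,0],[-1,3,1]] U=[[1,-3,0],[0,1,-2],[0,0,3]]

  r1 -= -3·r0 → [0,1,-2]
  r2 -= -1·r0 → [0,3,-3]
  r2 -= 3·r1 → [0,0,3]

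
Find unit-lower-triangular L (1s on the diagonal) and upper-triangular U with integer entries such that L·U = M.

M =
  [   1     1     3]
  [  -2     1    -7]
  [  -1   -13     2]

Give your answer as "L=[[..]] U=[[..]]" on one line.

  r1 -= -2·r0 → [0,3,-1]
  r2 -= -1·r0 → [0,-12,5]
  r2 -= -4·r1 → [0,0,1]

L=[[1,0,0],[-2,1,0],[-1,-4,1]] U=[[1,1,3],[0,3,-1],[0,0,1]]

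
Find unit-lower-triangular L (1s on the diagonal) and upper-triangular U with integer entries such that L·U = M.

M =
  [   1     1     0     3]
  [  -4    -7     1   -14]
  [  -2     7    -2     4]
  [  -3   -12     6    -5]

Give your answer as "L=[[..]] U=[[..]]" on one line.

L=[[1,0,0,0],[-4,1,0,0],[-2,-3,1,0],[-3,3,3,1]] U=[[1,1,0,3],[0,-3,1,-2],[0,0,1,4],[0,0,0,-2]]

  row1 -= -4·row0 → [0,-3,1,-2]
  row2 -= -2·row0 → [0,9,-2,10]
  row3 -= -3·row0 → [0,-9,6,4]
  row2 -= -3·row1 → [0,0,1,4]
  row3 -= 3·row1 → [0,0,3,10]
  row3 -= 3·row2 → [0,0,0,-2]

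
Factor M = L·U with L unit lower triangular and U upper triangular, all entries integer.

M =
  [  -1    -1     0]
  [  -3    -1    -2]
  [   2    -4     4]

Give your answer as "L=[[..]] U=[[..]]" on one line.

L=[[1,0,0],[3,1,0],[-2,-3,1]] U=[[-1,-1,0],[0,2,-2],[0,0,-2]]

  row1 -= 3·row0 → [0,2,-2]
  row2 -= -2·row0 → [0,-6,4]
  row2 -= -3·row1 → [0,0,-2]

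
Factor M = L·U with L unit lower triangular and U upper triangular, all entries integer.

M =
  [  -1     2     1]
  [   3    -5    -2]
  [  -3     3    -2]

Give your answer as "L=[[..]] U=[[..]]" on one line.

L=[[1,0,0],[-3,1,0],[3,-3,1]] U=[[-1,2,1],[0,1,1],[0,0,-2]]

  r1 -= -3·r0 → [0,1,1]
  r2 -= 3·r0 → [0,-3,-5]
  r2 -= -3·r1 → [0,0,-2]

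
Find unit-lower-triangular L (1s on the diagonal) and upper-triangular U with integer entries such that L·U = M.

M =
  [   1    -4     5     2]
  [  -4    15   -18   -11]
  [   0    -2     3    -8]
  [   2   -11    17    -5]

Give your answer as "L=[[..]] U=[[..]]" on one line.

  r1 -= -4·r0 → [0,-1,2,-3]
  r2 -= 0·r0 → [0,-2,3,-8]
  r3 -= 2·r0 → [0,-3,7,-9]
  r2 -= 2·r1 → [0,0,-1,-2]
  r3 -= 3·r1 → [0,0,1,0]
  r3 -= -1·r2 → [0,0,0,-2]

L=[[1,0,0,0],[-4,1,0,0],[0,2,1,0],[2,3,-1,1]] U=[[1,-4,5,2],[0,-1,2,-3],[0,0,-1,-2],[0,0,0,-2]]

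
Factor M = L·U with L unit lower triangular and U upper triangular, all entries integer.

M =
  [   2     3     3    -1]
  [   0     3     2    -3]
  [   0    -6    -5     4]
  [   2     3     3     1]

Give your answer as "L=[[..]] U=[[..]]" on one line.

  row1 -= 0·row0 → [0,3,2,-3]
  row2 -= 0·row0 → [0,-6,-5,4]
  row3 -= 1·row0 → [0,0,0,2]
  row2 -= -2·row1 → [0,0,-1,-2]
  row3 -= 0·row1 → [0,0,0,2]
  row3 -= 0·row2 → [0,0,0,2]

L=[[1,0,0,0],[0,1,0,0],[0,-2,1,0],[1,0,0,1]] U=[[2,3,3,-1],[0,3,2,-3],[0,0,-1,-2],[0,0,0,2]]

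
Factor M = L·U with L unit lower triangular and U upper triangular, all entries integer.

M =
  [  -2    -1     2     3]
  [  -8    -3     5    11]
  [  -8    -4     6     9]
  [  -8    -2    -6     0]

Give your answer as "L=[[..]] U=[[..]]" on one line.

L=[[1,0,0,0],[4,1,0,0],[4,0,1,0],[4,2,4,1]] U=[[-2,-1,2,3],[0,1,-3,-1],[0,0,-2,-3],[0,0,0,2]]

  r1 -= 4·r0 → [0,1,-3,-1]
  r2 -= 4·r0 → [0,0,-2,-3]
  r3 -= 4·r0 → [0,2,-14,-12]
  r2 -= 0·r1 → [0,0,-2,-3]
  r3 -= 2·r1 → [0,0,-8,-10]
  r3 -= 4·r2 → [0,0,0,2]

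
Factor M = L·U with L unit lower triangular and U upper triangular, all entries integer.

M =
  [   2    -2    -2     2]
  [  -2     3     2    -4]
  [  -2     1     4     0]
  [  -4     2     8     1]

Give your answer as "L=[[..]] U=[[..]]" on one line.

  row1 -= -1·row0 → [0,1,0,-2]
  row2 -= -1·row0 → [0,-1,2,2]
  row3 -= -2·row0 → [0,-2,4,5]
  row2 -= -1·row1 → [0,0,2,0]
  row3 -= -2·row1 → [0,0,4,1]
  row3 -= 2·row2 → [0,0,0,1]

L=[[1,0,0,0],[-1,1,0,0],[-1,-1,1,0],[-2,-2,2,1]] U=[[2,-2,-2,2],[0,1,0,-2],[0,0,2,0],[0,0,0,1]]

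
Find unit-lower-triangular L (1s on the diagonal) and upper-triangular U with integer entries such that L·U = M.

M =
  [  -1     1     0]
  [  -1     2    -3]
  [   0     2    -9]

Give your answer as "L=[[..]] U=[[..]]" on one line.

L=[[1,0,0],[1,1,0],[0,2,1]] U=[[-1,1,0],[0,1,-3],[0,0,-3]]

  row1 -= 1·row0 → [0,1,-3]
  row2 -= 0·row0 → [0,2,-9]
  row2 -= 2·row1 → [0,0,-3]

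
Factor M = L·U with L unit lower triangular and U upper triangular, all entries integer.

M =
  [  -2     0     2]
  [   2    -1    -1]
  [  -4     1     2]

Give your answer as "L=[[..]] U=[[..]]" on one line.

L=[[1,0,0],[-1,1,0],[2,-1,1]] U=[[-2,0,2],[0,-1,1],[0,0,-1]]

  row1 -= -1·row0 → [0,-1,1]
  row2 -= 2·row0 → [0,1,-2]
  row2 -= -1·row1 → [0,0,-1]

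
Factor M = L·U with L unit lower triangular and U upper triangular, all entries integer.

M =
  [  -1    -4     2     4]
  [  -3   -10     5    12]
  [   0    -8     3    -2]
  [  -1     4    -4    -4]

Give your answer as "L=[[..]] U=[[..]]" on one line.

  row1 -= 3·row0 → [0,2,-1,0]
  row2 -= 0·row0 → [0,-8,3,-2]
  row3 -= 1·row0 → [0,8,-6,-8]
  row2 -= -4·row1 → [0,0,-1,-2]
  row3 -= 4·row1 → [0,0,-2,-8]
  row3 -= 2·row2 → [0,0,0,-4]

L=[[1,0,0,0],[3,1,0,0],[0,-4,1,0],[1,4,2,1]] U=[[-1,-4,2,4],[0,2,-1,0],[0,0,-1,-2],[0,0,0,-4]]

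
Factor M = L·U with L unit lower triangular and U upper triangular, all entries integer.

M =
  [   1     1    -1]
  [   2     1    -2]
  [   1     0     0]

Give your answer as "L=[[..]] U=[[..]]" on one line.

  row1 -= 2·row0 → [0,-1,0]
  row2 -= 1·row0 → [0,-1,1]
  row2 -= 1·row1 → [0,0,1]

L=[[1,0,0],[2,1,0],[1,1,1]] U=[[1,1,-1],[0,-1,0],[0,0,1]]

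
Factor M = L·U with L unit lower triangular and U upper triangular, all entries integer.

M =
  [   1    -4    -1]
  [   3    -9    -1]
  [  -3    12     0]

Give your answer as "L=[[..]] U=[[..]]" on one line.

L=[[1,0,0],[3,1,0],[-3,0,1]] U=[[1,-4,-1],[0,3,2],[0,0,-3]]

  r1 -= 3·r0 → [0,3,2]
  r2 -= -3·r0 → [0,0,-3]
  r2 -= 0·r1 → [0,0,-3]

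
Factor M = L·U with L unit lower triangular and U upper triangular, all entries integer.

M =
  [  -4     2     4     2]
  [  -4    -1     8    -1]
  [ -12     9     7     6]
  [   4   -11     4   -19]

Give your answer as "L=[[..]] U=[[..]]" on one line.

L=[[1,0,0,0],[1,1,0,0],[3,-1,1,0],[-1,3,4,1]] U=[[-4,2,4,2],[0,-3,4,-3],[0,0,-1,-3],[0,0,0,4]]

  R1 -= 1·R0 → [0,-3,4,-3]
  R2 -= 3·R0 → [0,3,-5,0]
  R3 -= -1·R0 → [0,-9,8,-17]
  R2 -= -1·R1 → [0,0,-1,-3]
  R3 -= 3·R1 → [0,0,-4,-8]
  R3 -= 4·R2 → [0,0,0,4]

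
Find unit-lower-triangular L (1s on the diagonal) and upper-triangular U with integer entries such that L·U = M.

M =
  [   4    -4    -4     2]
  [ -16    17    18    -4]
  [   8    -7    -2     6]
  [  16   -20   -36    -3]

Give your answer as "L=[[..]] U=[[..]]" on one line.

L=[[1,0,0,0],[-4,1,0,0],[2,1,1,0],[4,-4,-3,1]] U=[[4,-4,-4,2],[0,1,2,4],[0,0,4,-2],[0,0,0,-1]]

  row1 -= -4·row0 → [0,1,2,4]
  row2 -= 2·row0 → [0,1,6,2]
  row3 -= 4·row0 → [0,-4,-20,-11]
  row2 -= 1·row1 → [0,0,4,-2]
  row3 -= -4·row1 → [0,0,-12,5]
  row3 -= -3·row2 → [0,0,0,-1]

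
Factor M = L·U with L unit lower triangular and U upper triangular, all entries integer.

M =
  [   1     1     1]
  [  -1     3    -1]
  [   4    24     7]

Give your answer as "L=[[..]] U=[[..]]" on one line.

  r1 -= -1·r0 → [0,4,0]
  r2 -= 4·r0 → [0,20,3]
  r2 -= 5·r1 → [0,0,3]

L=[[1,0,0],[-1,1,0],[4,5,1]] U=[[1,1,1],[0,4,0],[0,0,3]]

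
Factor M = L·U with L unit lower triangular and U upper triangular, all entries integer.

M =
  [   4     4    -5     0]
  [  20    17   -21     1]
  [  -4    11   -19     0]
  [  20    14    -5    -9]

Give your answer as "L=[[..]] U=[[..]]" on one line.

  row1 -= 5·row0 → [0,-3,4,1]
  row2 -= -1·row0 → [0,15,-24,0]
  row3 -= 5·row0 → [0,-6,20,-9]
  row2 -= -5·row1 → [0,0,-4,5]
  row3 -= 2·row1 → [0,0,12,-11]
  row3 -= -3·row2 → [0,0,0,4]

L=[[1,0,0,0],[5,1,0,0],[-1,-5,1,0],[5,2,-3,1]] U=[[4,4,-5,0],[0,-3,4,1],[0,0,-4,5],[0,0,0,4]]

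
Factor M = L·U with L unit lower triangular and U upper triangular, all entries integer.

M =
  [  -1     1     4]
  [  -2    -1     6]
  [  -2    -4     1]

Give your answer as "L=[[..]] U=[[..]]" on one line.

  R1 -= 2·R0 → [0,-3,-2]
  R2 -= 2·R0 → [0,-6,-7]
  R2 -= 2·R1 → [0,0,-3]

L=[[1,0,0],[2,1,0],[2,2,1]] U=[[-1,1,4],[0,-3,-2],[0,0,-3]]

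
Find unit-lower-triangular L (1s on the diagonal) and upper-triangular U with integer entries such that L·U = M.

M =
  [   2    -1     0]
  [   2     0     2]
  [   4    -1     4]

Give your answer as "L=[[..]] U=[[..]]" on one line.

L=[[1,0,0],[1,1,0],[2,1,1]] U=[[2,-1,0],[0,1,2],[0,0,2]]

  R1 -= 1·R0 → [0,1,2]
  R2 -= 2·R0 → [0,1,4]
  R2 -= 1·R1 → [0,0,2]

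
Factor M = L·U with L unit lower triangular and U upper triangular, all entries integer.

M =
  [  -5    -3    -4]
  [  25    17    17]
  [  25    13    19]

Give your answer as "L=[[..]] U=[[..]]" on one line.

L=[[1,0,0],[-5,1,0],[-5,-1,1]] U=[[-5,-3,-4],[0,2,-3],[0,0,-4]]

  R1 -= -5·R0 → [0,2,-3]
  R2 -= -5·R0 → [0,-2,-1]
  R2 -= -1·R1 → [0,0,-4]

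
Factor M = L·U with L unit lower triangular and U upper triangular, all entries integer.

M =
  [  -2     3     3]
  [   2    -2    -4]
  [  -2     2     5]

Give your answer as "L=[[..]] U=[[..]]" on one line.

L=[[1,0,0],[-1,1,0],[1,-1,1]] U=[[-2,3,3],[0,1,-1],[0,0,1]]

  r1 -= -1·r0 → [0,1,-1]
  r2 -= 1·r0 → [0,-1,2]
  r2 -= -1·r1 → [0,0,1]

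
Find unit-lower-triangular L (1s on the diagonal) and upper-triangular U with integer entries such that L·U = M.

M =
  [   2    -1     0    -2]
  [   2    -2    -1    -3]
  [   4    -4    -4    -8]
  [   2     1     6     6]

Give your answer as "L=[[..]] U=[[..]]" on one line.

  r1 -= 1·r0 → [0,-1,-1,-1]
  r2 -= 2·r0 → [0,-2,-4,-4]
  r3 -= 1·r0 → [0,2,6,8]
  r2 -= 2·r1 → [0,0,-2,-2]
  r3 -= -2·r1 → [0,0,4,6]
  r3 -= -2·r2 → [0,0,0,2]

L=[[1,0,0,0],[1,1,0,0],[2,2,1,0],[1,-2,-2,1]] U=[[2,-1,0,-2],[0,-1,-1,-1],[0,0,-2,-2],[0,0,0,2]]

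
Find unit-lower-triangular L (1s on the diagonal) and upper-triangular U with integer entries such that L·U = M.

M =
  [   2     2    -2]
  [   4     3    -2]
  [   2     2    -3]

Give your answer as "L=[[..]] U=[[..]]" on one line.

L=[[1,0,0],[2,1,0],[1,0,1]] U=[[2,2,-2],[0,-1,2],[0,0,-1]]

  R1 -= 2·R0 → [0,-1,2]
  R2 -= 1·R0 → [0,0,-1]
  R2 -= 0·R1 → [0,0,-1]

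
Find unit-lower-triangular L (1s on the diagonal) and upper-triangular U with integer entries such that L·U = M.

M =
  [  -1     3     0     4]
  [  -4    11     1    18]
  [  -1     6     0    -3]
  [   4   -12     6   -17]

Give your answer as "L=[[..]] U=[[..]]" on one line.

  r1 -= 4·r0 → [0,-1,1,2]
  r2 -= 1·r0 → [0,3,0,-7]
  r3 -= -4·r0 → [0,0,6,-1]
  r2 -= -3·r1 → [0,0,3,-1]
  r3 -= 0·r1 → [0,0,6,-1]
  r3 -= 2·r2 → [0,0,0,1]

L=[[1,0,0,0],[4,1,0,0],[1,-3,1,0],[-4,0,2,1]] U=[[-1,3,0,4],[0,-1,1,2],[0,0,3,-1],[0,0,0,1]]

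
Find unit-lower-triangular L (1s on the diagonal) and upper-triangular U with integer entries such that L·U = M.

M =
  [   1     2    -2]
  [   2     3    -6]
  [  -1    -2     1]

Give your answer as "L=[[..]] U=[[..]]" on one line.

  r1 -= 2·r0 → [0,-1,-2]
  r2 -= -1·r0 → [0,0,-1]
  r2 -= 0·r1 → [0,0,-1]

L=[[1,0,0],[2,1,0],[-1,0,1]] U=[[1,2,-2],[0,-1,-2],[0,0,-1]]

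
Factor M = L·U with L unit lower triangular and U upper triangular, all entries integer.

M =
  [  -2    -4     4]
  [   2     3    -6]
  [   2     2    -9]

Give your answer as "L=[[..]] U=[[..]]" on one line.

L=[[1,0,0],[-1,1,0],[-1,2,1]] U=[[-2,-4,4],[0,-1,-2],[0,0,-1]]

  row1 -= -1·row0 → [0,-1,-2]
  row2 -= -1·row0 → [0,-2,-5]
  row2 -= 2·row1 → [0,0,-1]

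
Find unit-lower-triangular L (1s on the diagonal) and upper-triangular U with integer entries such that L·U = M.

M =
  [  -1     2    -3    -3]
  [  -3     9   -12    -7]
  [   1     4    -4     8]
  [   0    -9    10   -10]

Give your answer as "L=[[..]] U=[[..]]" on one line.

  R1 -= 3·R0 → [0,3,-3,2]
  R2 -= -1·R0 → [0,6,-7,5]
  R3 -= 0·R0 → [0,-9,10,-10]
  R2 -= 2·R1 → [0,0,-1,1]
  R3 -= -3·R1 → [0,0,1,-4]
  R3 -= -1·R2 → [0,0,0,-3]

L=[[1,0,0,0],[3,1,0,0],[-1,2,1,0],[0,-3,-1,1]] U=[[-1,2,-3,-3],[0,3,-3,2],[0,0,-1,1],[0,0,0,-3]]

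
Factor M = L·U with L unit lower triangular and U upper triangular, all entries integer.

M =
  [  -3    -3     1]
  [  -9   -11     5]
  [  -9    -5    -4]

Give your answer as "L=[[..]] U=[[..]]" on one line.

  row1 -= 3·row0 → [0,-2,2]
  row2 -= 3·row0 → [0,4,-7]
  row2 -= -2·row1 → [0,0,-3]

L=[[1,0,0],[3,1,0],[3,-2,1]] U=[[-3,-3,1],[0,-2,2],[0,0,-3]]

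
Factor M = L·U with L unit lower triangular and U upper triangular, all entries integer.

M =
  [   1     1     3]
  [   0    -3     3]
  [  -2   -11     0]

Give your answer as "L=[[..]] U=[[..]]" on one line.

L=[[1,0,0],[0,1,0],[-2,3,1]] U=[[1,1,3],[0,-3,3],[0,0,-3]]

  r1 -= 0·r0 → [0,-3,3]
  r2 -= -2·r0 → [0,-9,6]
  r2 -= 3·r1 → [0,0,-3]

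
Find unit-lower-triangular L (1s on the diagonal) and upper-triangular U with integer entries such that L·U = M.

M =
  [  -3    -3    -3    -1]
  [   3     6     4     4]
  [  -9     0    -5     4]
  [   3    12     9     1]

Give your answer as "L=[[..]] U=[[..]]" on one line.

  r1 -= -1·r0 → [0,3,1,3]
  r2 -= 3·r0 → [0,9,4,7]
  r3 -= -1·r0 → [0,9,6,0]
  r2 -= 3·r1 → [0,0,1,-2]
  r3 -= 3·r1 → [0,0,3,-9]
  r3 -= 3·r2 → [0,0,0,-3]

L=[[1,0,0,0],[-1,1,0,0],[3,3,1,0],[-1,3,3,1]] U=[[-3,-3,-3,-1],[0,3,1,3],[0,0,1,-2],[0,0,0,-3]]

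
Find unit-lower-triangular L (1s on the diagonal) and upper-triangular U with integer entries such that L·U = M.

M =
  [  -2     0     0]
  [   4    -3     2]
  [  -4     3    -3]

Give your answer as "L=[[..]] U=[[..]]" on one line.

L=[[1,0,0],[-2,1,0],[2,-1,1]] U=[[-2,0,0],[0,-3,2],[0,0,-1]]

  r1 -= -2·r0 → [0,-3,2]
  r2 -= 2·r0 → [0,3,-3]
  r2 -= -1·r1 → [0,0,-1]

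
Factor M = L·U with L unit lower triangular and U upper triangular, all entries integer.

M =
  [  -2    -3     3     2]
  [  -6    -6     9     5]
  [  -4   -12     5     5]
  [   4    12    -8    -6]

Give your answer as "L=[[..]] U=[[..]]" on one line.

L=[[1,0,0,0],[3,1,0,0],[2,-2,1,0],[-2,2,2,1]] U=[[-2,-3,3,2],[0,3,0,-1],[0,0,-1,-1],[0,0,0,2]]

  r1 -= 3·r0 → [0,3,0,-1]
  r2 -= 2·r0 → [0,-6,-1,1]
  r3 -= -2·r0 → [0,6,-2,-2]
  r2 -= -2·r1 → [0,0,-1,-1]
  r3 -= 2·r1 → [0,0,-2,0]
  r3 -= 2·r2 → [0,0,0,2]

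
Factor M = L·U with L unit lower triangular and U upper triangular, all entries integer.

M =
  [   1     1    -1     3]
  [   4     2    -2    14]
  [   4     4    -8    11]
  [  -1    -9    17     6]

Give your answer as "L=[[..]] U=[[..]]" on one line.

  row1 -= 4·row0 → [0,-2,2,2]
  row2 -= 4·row0 → [0,0,-4,-1]
  row3 -= -1·row0 → [0,-8,16,9]
  row2 -= 0·row1 → [0,0,-4,-1]
  row3 -= 4·row1 → [0,0,8,1]
  row3 -= -2·row2 → [0,0,0,-1]

L=[[1,0,0,0],[4,1,0,0],[4,0,1,0],[-1,4,-2,1]] U=[[1,1,-1,3],[0,-2,2,2],[0,0,-4,-1],[0,0,0,-1]]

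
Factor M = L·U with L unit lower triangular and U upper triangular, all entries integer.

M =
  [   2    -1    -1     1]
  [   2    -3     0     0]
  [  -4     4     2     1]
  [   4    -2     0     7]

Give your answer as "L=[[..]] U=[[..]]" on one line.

  r1 -= 1·r0 → [0,-2,1,-1]
  r2 -= -2·r0 → [0,2,0,3]
  r3 -= 2·r0 → [0,0,2,5]
  r2 -= -1·r1 → [0,0,1,2]
  r3 -= 0·r1 → [0,0,2,5]
  r3 -= 2·r2 → [0,0,0,1]

L=[[1,0,0,0],[1,1,0,0],[-2,-1,1,0],[2,0,2,1]] U=[[2,-1,-1,1],[0,-2,1,-1],[0,0,1,2],[0,0,0,1]]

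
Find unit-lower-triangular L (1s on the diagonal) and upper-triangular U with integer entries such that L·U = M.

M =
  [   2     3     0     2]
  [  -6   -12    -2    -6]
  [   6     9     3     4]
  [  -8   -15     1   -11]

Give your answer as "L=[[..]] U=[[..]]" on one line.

  row1 -= -3·row0 → [0,-3,-2,0]
  row2 -= 3·row0 → [0,0,3,-2]
  row3 -= -4·row0 → [0,-3,1,-3]
  row2 -= 0·row1 → [0,0,3,-2]
  row3 -= 1·row1 → [0,0,3,-3]
  row3 -= 1·row2 → [0,0,0,-1]

L=[[1,0,0,0],[-3,1,0,0],[3,0,1,0],[-4,1,1,1]] U=[[2,3,0,2],[0,-3,-2,0],[0,0,3,-2],[0,0,0,-1]]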